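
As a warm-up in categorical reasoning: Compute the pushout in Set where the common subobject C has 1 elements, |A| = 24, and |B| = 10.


The pushout A +_C B identifies the images of C in A and B.
|A +_C B| = |A| + |B| - |C| (for injections).
= 24 + 10 - 1 = 33

33


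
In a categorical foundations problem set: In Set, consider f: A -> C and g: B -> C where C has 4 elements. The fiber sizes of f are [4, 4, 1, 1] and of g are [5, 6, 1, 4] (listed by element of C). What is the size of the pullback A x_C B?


The pullback A x_C B consists of pairs (a, b) with f(a) = g(b).
For each element c in C, the fiber product has |f^-1(c)| * |g^-1(c)| elements.
Summing over C: 4 * 5 + 4 * 6 + 1 * 1 + 1 * 4
= 20 + 24 + 1 + 4 = 49

49


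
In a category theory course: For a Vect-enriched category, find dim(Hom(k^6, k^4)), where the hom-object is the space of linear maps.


In Vect-enriched categories, Hom(k^n, k^m) is the space of m x n matrices.
dim(Hom(k^6, k^4)) = 4 * 6 = 24

24


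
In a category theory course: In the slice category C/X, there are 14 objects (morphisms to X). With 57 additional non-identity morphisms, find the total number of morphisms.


In the slice category C/X, objects are morphisms to X.
Identity morphisms: 14 (one per object of C/X).
Non-identity morphisms: 57.
Total = 14 + 57 = 71

71


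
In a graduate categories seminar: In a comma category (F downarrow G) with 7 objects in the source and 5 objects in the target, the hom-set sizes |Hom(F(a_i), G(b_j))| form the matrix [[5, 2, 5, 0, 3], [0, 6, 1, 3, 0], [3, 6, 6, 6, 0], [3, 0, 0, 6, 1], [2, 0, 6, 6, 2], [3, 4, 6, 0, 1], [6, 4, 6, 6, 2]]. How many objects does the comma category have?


Objects of (F downarrow G) are triples (a, b, h: F(a)->G(b)).
The count equals the sum of all entries in the hom-matrix.
sum(row 0) = 15
sum(row 1) = 10
sum(row 2) = 21
sum(row 3) = 10
sum(row 4) = 16
sum(row 5) = 14
sum(row 6) = 24
Grand total = 110

110


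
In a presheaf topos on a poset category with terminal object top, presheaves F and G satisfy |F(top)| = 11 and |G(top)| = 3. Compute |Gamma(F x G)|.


Global sections of a presheaf on a poset with terminal top satisfy
Gamma(H) ~ H(top). Presheaves admit pointwise products, so
(F x G)(top) = F(top) x G(top) (Cartesian product).
|Gamma(F x G)| = |F(top)| * |G(top)| = 11 * 3 = 33.

33


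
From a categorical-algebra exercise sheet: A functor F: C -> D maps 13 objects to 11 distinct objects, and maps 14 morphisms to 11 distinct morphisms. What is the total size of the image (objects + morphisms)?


The image of F consists of distinct objects and distinct morphisms.
|Im(F)| on objects = 11
|Im(F)| on morphisms = 11
Total image cardinality = 11 + 11 = 22

22


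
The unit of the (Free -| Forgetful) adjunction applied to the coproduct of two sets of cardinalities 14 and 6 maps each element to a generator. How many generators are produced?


The unit eta_X: X -> U(F(X)) of the Free-Forgetful adjunction
maps each element of X to a generator of F(X). For X = S + T (disjoint
union in Set), |S + T| = |S| + |T|.
Total mappings = 14 + 6 = 20.

20


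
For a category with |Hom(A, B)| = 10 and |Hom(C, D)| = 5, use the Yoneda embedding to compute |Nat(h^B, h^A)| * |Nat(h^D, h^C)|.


By the Yoneda lemma, Nat(h^B, h^A) is isomorphic to Hom(A, B),
so |Nat(h^B, h^A)| = |Hom(A, B)| and |Nat(h^D, h^C)| = |Hom(C, D)|.
|Hom(A, B)| = 10, |Hom(C, D)| = 5.
|Nat(h^B, h^A) x Nat(h^D, h^C)| = 10 * 5 = 50

50


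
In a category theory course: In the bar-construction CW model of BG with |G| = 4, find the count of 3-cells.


In the bar-construction CW model of BG, the n-cells are indexed by
n-tuples [g_1|...|g_n] of non-identity elements of G (degenerate
simplices with some g_i = e do not contribute cells), so there are
(|G| - 1)^n n-cells.
For dim = 3 with |G| = 4:
cells = (4 - 1)^3 = 3^3 = 27

27


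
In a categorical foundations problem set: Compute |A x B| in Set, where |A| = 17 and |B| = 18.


In Set, the product A x B is the Cartesian product.
By the universal property, |A x B| = |A| * |B|.
|A x B| = 17 * 18 = 306

306


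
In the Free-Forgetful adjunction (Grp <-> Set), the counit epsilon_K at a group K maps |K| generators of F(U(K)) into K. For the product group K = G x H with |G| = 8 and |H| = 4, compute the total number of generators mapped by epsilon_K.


The counit epsilon_K: F(U(K)) -> K of the Free-Forgetful adjunction
maps |K| generators of F(U(K)) into K. For K = G x H (the product group),
|G x H| = |G| * |H|.
Total generators mapped = 8 * 4 = 32.

32


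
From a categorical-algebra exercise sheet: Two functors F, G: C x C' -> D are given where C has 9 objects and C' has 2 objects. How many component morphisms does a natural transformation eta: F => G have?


A natural transformation eta: F => G assigns one component morphism per
object of the domain category.
The domain is the product category C x C', so
|Ob(C x C')| = |Ob(C)| * |Ob(C')| = 9 * 2 = 18.
Therefore eta has 18 component morphisms.

18


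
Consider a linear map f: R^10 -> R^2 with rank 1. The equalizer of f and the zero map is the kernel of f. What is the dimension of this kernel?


The equalizer of f and the zero map is ker(f).
By the rank-nullity theorem: dim(ker(f)) = dim(domain) - rank(f).
dim(ker(f)) = 10 - 1 = 9

9


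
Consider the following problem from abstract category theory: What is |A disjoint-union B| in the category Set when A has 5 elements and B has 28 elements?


In Set, the coproduct A + B is the disjoint union.
|A + B| = |A| + |B| = 5 + 28 = 33

33


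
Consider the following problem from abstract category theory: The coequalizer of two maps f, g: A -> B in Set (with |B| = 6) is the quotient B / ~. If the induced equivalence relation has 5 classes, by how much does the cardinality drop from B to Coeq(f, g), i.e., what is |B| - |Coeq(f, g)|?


The coequalizer Coeq(f, g) = B / ~ has one element per equivalence class.
|B| = 6, |Coeq(f, g)| = 5.
|B| - |Coeq(f, g)| = 6 - 5 = 1.

1


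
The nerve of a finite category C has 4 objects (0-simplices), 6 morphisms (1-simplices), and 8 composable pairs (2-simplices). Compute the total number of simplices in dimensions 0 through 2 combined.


The 2-skeleton of the nerve N(C) consists of simplices in dimensions 0, 1, 2:
  |N(C)_0| = 4 (objects)
  |N(C)_1| = 6 (morphisms)
  |N(C)_2| = 8 (composable pairs)
Total = 4 + 6 + 8 = 18

18


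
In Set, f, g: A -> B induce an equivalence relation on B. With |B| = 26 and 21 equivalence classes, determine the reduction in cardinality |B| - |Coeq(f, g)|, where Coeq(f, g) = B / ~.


The coequalizer Coeq(f, g) = B / ~ has one element per equivalence class.
|B| = 26, |Coeq(f, g)| = 21.
|B| - |Coeq(f, g)| = 26 - 21 = 5.

5


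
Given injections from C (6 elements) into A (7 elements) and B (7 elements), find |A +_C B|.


The pushout A +_C B identifies the images of C in A and B.
|A +_C B| = |A| + |B| - |C| (for injections).
= 7 + 7 - 6 = 8

8


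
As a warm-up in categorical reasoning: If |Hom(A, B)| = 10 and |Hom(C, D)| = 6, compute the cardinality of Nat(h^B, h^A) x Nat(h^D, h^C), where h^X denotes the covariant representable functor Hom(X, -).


By the Yoneda lemma, Nat(h^B, h^A) is isomorphic to Hom(A, B),
so |Nat(h^B, h^A)| = |Hom(A, B)| and |Nat(h^D, h^C)| = |Hom(C, D)|.
|Hom(A, B)| = 10, |Hom(C, D)| = 6.
|Nat(h^B, h^A) x Nat(h^D, h^C)| = 10 * 6 = 60

60


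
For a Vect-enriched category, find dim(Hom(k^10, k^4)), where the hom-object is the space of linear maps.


In Vect-enriched categories, Hom(k^n, k^m) is the space of m x n matrices.
dim(Hom(k^10, k^4)) = 4 * 10 = 40

40


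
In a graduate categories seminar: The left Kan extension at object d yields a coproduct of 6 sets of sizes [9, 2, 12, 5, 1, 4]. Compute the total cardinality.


Pointwise, the left Kan extension (Lan_F H)(d) is the colimit, indexed
by the comma category (F downarrow d), of H composed with the
projection (F downarrow d) -> C. Here that colimit is given
as a coproduct (disjoint union) of sets, so its cardinality is the
sum of the sizes of the summands.
Coproduct of sets with sizes: 9 + 2 + 12 + 5 + 1 + 4
= 33

33


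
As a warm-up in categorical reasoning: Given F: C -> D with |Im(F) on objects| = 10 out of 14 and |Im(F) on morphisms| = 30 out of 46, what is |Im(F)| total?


The image of F consists of distinct objects and distinct morphisms.
|Im(F)| on objects = 10
|Im(F)| on morphisms = 30
Total image cardinality = 10 + 30 = 40

40


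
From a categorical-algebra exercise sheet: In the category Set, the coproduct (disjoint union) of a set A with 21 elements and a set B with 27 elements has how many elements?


In Set, the coproduct A + B is the disjoint union.
|A + B| = |A| + |B| = 21 + 27 = 48

48


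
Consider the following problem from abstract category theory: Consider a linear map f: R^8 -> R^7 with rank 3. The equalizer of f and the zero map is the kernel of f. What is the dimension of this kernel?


The equalizer of f and the zero map is ker(f).
By the rank-nullity theorem: dim(ker(f)) = dim(domain) - rank(f).
dim(ker(f)) = 8 - 3 = 5

5


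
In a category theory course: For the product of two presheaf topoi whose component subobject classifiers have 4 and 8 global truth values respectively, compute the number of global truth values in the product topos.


In a product of presheaf topoi E_1 x E_2, the subobject classifier
is Omega = Omega_1 x Omega_2 (componentwise), so
|Omega(top)| = |Omega_1(top_1)| * |Omega_2(top_2)|.
= 4 * 8 = 32.

32


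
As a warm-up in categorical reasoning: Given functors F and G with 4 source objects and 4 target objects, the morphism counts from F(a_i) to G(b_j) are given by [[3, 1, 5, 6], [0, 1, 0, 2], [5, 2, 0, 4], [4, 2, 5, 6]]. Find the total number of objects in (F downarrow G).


Objects of (F downarrow G) are triples (a, b, h: F(a)->G(b)).
The count equals the sum of all entries in the hom-matrix.
sum(row 0) = 15
sum(row 1) = 3
sum(row 2) = 11
sum(row 3) = 17
Grand total = 46

46


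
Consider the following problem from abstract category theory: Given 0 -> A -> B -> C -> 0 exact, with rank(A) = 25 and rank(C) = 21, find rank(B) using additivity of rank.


For a short exact sequence 0 -> A -> B -> C -> 0,
rank is additive: rank(B) = rank(A) + rank(C).
rank(B) = 25 + 21 = 46

46


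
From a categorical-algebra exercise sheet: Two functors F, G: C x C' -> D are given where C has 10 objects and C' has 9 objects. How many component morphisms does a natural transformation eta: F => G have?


A natural transformation eta: F => G assigns one component morphism per
object of the domain category.
The domain is the product category C x C', so
|Ob(C x C')| = |Ob(C)| * |Ob(C')| = 10 * 9 = 90.
Therefore eta has 90 component morphisms.

90


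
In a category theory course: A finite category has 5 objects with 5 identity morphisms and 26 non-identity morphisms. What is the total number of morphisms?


Each object has an identity morphism, giving 5 identities.
Adding the 26 non-identity morphisms:
Total = 5 + 26 = 31

31


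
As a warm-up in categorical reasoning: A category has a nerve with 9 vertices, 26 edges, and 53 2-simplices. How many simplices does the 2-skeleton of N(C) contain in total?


The 2-skeleton of the nerve N(C) consists of simplices in dimensions 0, 1, 2:
  |N(C)_0| = 9 (objects)
  |N(C)_1| = 26 (morphisms)
  |N(C)_2| = 53 (composable pairs)
Total = 9 + 26 + 53 = 88

88


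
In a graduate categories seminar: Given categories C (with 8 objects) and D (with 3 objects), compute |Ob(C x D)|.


The product category C x D has objects that are pairs (c, d).
Number of pairs = |Ob(C)| * |Ob(D)| = 8 * 3 = 24

24


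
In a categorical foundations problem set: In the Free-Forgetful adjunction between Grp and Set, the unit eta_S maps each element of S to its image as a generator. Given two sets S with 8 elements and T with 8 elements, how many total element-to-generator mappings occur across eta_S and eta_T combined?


The unit eta_X: X -> U(F(X)) of the Free-Forgetful adjunction
maps each element of X to a generator of F(X). For X = S + T (disjoint
union in Set), |S + T| = |S| + |T|.
Total mappings = 8 + 8 = 16.

16


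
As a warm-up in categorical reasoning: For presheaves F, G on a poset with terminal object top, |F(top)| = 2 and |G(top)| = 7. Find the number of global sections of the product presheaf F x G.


Global sections of a presheaf on a poset with terminal top satisfy
Gamma(H) ~ H(top). Presheaves admit pointwise products, so
(F x G)(top) = F(top) x G(top) (Cartesian product).
|Gamma(F x G)| = |F(top)| * |G(top)| = 2 * 7 = 14.

14


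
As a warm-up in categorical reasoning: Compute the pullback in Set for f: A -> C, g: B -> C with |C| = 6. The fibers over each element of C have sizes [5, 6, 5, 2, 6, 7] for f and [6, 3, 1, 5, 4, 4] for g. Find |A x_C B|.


The pullback A x_C B consists of pairs (a, b) with f(a) = g(b).
For each element c in C, the fiber product has |f^-1(c)| * |g^-1(c)| elements.
Summing over C: 5 * 6 + 6 * 3 + 5 * 1 + 2 * 5 + 6 * 4 + 7 * 4
= 30 + 18 + 5 + 10 + 24 + 28 = 115

115


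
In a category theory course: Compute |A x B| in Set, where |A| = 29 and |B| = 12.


In Set, the product A x B is the Cartesian product.
By the universal property, |A x B| = |A| * |B|.
|A x B| = 29 * 12 = 348

348


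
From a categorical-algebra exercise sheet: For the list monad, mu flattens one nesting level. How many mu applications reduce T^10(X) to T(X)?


Each application of mu: T^2 -> T removes one layer of nesting.
Starting at depth 10 (i.e., T^10(X)), we need to reach T(X).
Number of mu applications = 10 - 1 = 9

9


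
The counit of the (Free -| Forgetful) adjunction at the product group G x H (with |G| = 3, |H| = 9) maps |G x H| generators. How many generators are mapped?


The counit epsilon_K: F(U(K)) -> K of the Free-Forgetful adjunction
maps |K| generators of F(U(K)) into K. For K = G x H (the product group),
|G x H| = |G| * |H|.
Total generators mapped = 3 * 9 = 27.

27


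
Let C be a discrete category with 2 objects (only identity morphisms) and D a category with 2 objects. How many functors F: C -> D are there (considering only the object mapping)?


A functor from a discrete category C to D is determined by
where each object maps. Each of the 2 objects of C can map
to any of the 2 objects of D independently.
Number of functors = 2^2 = 4

4


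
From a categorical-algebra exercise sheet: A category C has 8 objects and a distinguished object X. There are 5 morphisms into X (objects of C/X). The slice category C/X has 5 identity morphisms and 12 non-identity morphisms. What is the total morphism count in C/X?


In the slice category C/X, objects are morphisms to X.
Identity morphisms: 5 (one per object of C/X).
Non-identity morphisms: 12.
Total = 5 + 12 = 17

17


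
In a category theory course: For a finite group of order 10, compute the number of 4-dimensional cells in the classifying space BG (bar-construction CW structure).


In the bar-construction CW model of BG, the n-cells are indexed by
n-tuples [g_1|...|g_n] of non-identity elements of G (degenerate
simplices with some g_i = e do not contribute cells), so there are
(|G| - 1)^n n-cells.
For dim = 4 with |G| = 10:
cells = (10 - 1)^4 = 9^4 = 6561

6561


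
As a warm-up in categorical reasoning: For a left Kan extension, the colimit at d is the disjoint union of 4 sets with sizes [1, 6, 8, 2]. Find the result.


Pointwise, the left Kan extension (Lan_F H)(d) is the colimit, indexed
by the comma category (F downarrow d), of H composed with the
projection (F downarrow d) -> C. Here that colimit is given
as a coproduct (disjoint union) of sets, so its cardinality is the
sum of the sizes of the summands.
Coproduct of sets with sizes: 1 + 6 + 8 + 2
= 17

17


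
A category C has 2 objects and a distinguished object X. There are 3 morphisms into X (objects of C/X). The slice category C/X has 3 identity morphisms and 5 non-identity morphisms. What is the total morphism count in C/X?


In the slice category C/X, objects are morphisms to X.
Identity morphisms: 3 (one per object of C/X).
Non-identity morphisms: 5.
Total = 3 + 5 = 8

8


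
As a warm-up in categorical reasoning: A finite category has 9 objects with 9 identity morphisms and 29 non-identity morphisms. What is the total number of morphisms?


Each object has an identity morphism, giving 9 identities.
Adding the 29 non-identity morphisms:
Total = 9 + 29 = 38

38


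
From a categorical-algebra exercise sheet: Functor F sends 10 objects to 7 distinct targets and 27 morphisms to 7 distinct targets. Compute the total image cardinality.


The image of F consists of distinct objects and distinct morphisms.
|Im(F)| on objects = 7
|Im(F)| on morphisms = 7
Total image cardinality = 7 + 7 = 14

14


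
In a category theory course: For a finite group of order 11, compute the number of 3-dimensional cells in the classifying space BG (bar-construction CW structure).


In the bar-construction CW model of BG, the n-cells are indexed by
n-tuples [g_1|...|g_n] of non-identity elements of G (degenerate
simplices with some g_i = e do not contribute cells), so there are
(|G| - 1)^n n-cells.
For dim = 3 with |G| = 11:
cells = (11 - 1)^3 = 10^3 = 1000

1000


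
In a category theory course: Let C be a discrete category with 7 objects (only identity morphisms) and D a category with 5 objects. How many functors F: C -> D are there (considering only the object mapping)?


A functor from a discrete category C to D is determined by
where each object maps. Each of the 7 objects of C can map
to any of the 5 objects of D independently.
Number of functors = 5^7 = 78125

78125


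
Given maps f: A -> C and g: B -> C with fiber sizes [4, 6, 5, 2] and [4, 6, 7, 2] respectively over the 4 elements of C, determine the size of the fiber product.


The pullback A x_C B consists of pairs (a, b) with f(a) = g(b).
For each element c in C, the fiber product has |f^-1(c)| * |g^-1(c)| elements.
Summing over C: 4 * 4 + 6 * 6 + 5 * 7 + 2 * 2
= 16 + 36 + 35 + 4 = 91

91


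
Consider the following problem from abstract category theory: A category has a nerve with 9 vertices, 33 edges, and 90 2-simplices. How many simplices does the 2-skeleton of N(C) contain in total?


The 2-skeleton of the nerve N(C) consists of simplices in dimensions 0, 1, 2:
  |N(C)_0| = 9 (objects)
  |N(C)_1| = 33 (morphisms)
  |N(C)_2| = 90 (composable pairs)
Total = 9 + 33 + 90 = 132

132


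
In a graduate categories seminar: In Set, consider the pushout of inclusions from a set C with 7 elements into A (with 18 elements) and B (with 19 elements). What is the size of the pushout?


The pushout A +_C B identifies the images of C in A and B.
|A +_C B| = |A| + |B| - |C| (for injections).
= 18 + 19 - 7 = 30

30


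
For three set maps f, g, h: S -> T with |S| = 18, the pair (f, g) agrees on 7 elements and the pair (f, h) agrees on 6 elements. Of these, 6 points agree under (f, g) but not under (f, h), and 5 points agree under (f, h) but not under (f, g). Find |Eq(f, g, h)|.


Eq(f, g, h) is the triple-agreement set: points in S where all three
maps take the same value. Using inclusion-exclusion on the pairwise data:
Pair (f, g) agrees on 7 points; pair (f, h) on 6 points.
Points agreeing under (f, g) but not (f, h) = 6; under (f, h) but not (f, g) = 5.
Triple-agreement = agreement-in-(f, g) minus points that agree under (f, g) but not (f, h):
|Eq(f, g, h)| = 7 - 6 = 1
(cross-check via (f, h): 6 - 5 = 1.)

1


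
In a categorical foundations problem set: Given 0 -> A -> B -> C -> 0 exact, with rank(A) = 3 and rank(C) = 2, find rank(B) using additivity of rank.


For a short exact sequence 0 -> A -> B -> C -> 0,
rank is additive: rank(B) = rank(A) + rank(C).
rank(B) = 3 + 2 = 5

5


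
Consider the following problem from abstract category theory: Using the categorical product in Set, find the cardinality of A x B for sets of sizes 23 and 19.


In Set, the product A x B is the Cartesian product.
By the universal property, |A x B| = |A| * |B|.
|A x B| = 23 * 19 = 437

437


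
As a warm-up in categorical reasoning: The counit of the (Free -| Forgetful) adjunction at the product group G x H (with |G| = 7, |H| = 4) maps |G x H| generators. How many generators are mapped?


The counit epsilon_K: F(U(K)) -> K of the Free-Forgetful adjunction
maps |K| generators of F(U(K)) into K. For K = G x H (the product group),
|G x H| = |G| * |H|.
Total generators mapped = 7 * 4 = 28.

28


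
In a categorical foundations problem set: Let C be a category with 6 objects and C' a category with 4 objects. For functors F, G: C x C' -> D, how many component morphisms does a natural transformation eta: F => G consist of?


A natural transformation eta: F => G assigns one component morphism per
object of the domain category.
The domain is the product category C x C', so
|Ob(C x C')| = |Ob(C)| * |Ob(C')| = 6 * 4 = 24.
Therefore eta has 24 component morphisms.

24


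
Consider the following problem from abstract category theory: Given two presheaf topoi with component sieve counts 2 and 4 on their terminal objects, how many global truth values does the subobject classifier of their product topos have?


In a product of presheaf topoi E_1 x E_2, the subobject classifier
is Omega = Omega_1 x Omega_2 (componentwise), so
|Omega(top)| = |Omega_1(top_1)| * |Omega_2(top_2)|.
= 2 * 4 = 8.

8


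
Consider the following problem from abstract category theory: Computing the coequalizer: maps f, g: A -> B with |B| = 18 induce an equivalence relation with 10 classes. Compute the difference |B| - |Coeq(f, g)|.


The coequalizer Coeq(f, g) = B / ~ has one element per equivalence class.
|B| = 18, |Coeq(f, g)| = 10.
|B| - |Coeq(f, g)| = 18 - 10 = 8.

8


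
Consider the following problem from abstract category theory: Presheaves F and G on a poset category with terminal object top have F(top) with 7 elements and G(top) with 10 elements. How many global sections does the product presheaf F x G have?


Global sections of a presheaf on a poset with terminal top satisfy
Gamma(H) ~ H(top). Presheaves admit pointwise products, so
(F x G)(top) = F(top) x G(top) (Cartesian product).
|Gamma(F x G)| = |F(top)| * |G(top)| = 7 * 10 = 70.

70


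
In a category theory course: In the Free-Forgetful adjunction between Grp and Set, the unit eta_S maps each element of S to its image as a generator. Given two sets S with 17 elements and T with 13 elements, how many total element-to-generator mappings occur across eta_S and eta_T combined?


The unit eta_X: X -> U(F(X)) of the Free-Forgetful adjunction
maps each element of X to a generator of F(X). For X = S + T (disjoint
union in Set), |S + T| = |S| + |T|.
Total mappings = 17 + 13 = 30.

30


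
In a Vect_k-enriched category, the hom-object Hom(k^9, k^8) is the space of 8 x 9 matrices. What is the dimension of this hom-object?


In Vect-enriched categories, Hom(k^n, k^m) is the space of m x n matrices.
dim(Hom(k^9, k^8)) = 8 * 9 = 72

72


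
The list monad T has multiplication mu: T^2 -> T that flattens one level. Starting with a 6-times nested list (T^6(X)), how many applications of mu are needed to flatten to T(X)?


Each application of mu: T^2 -> T removes one layer of nesting.
Starting at depth 6 (i.e., T^6(X)), we need to reach T(X).
Number of mu applications = 6 - 1 = 5

5


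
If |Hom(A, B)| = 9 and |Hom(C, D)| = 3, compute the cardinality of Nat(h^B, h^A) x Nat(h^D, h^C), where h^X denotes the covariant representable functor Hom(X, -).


By the Yoneda lemma, Nat(h^B, h^A) is isomorphic to Hom(A, B),
so |Nat(h^B, h^A)| = |Hom(A, B)| and |Nat(h^D, h^C)| = |Hom(C, D)|.
|Hom(A, B)| = 9, |Hom(C, D)| = 3.
|Nat(h^B, h^A) x Nat(h^D, h^C)| = 9 * 3 = 27

27


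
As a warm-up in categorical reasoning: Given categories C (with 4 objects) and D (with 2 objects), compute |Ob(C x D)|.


The product category C x D has objects that are pairs (c, d).
Number of pairs = |Ob(C)| * |Ob(D)| = 4 * 2 = 8

8


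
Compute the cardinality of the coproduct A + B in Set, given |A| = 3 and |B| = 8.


In Set, the coproduct A + B is the disjoint union.
|A + B| = |A| + |B| = 3 + 8 = 11

11


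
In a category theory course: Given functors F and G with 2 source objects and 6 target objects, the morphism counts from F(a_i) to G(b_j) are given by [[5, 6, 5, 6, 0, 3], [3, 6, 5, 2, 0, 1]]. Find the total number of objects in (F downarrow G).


Objects of (F downarrow G) are triples (a, b, h: F(a)->G(b)).
The count equals the sum of all entries in the hom-matrix.
sum(row 0) = 25
sum(row 1) = 17
Grand total = 42

42


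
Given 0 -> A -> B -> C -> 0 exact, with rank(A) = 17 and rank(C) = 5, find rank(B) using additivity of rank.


For a short exact sequence 0 -> A -> B -> C -> 0,
rank is additive: rank(B) = rank(A) + rank(C).
rank(B) = 17 + 5 = 22

22


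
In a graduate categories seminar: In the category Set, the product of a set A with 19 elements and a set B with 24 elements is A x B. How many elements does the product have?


In Set, the product A x B is the Cartesian product.
By the universal property, |A x B| = |A| * |B|.
|A x B| = 19 * 24 = 456

456


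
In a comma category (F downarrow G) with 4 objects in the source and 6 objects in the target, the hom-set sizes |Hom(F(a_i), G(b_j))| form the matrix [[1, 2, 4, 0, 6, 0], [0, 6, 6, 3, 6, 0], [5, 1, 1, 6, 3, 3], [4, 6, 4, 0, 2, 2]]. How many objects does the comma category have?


Objects of (F downarrow G) are triples (a, b, h: F(a)->G(b)).
The count equals the sum of all entries in the hom-matrix.
sum(row 0) = 13
sum(row 1) = 21
sum(row 2) = 19
sum(row 3) = 18
Grand total = 71

71


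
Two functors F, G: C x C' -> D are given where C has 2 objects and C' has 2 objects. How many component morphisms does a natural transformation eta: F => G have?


A natural transformation eta: F => G assigns one component morphism per
object of the domain category.
The domain is the product category C x C', so
|Ob(C x C')| = |Ob(C)| * |Ob(C')| = 2 * 2 = 4.
Therefore eta has 4 component morphisms.

4


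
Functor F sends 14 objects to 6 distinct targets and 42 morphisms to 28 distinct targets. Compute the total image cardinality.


The image of F consists of distinct objects and distinct morphisms.
|Im(F)| on objects = 6
|Im(F)| on morphisms = 28
Total image cardinality = 6 + 28 = 34

34


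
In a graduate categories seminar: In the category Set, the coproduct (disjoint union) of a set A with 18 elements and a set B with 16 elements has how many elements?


In Set, the coproduct A + B is the disjoint union.
|A + B| = |A| + |B| = 18 + 16 = 34

34


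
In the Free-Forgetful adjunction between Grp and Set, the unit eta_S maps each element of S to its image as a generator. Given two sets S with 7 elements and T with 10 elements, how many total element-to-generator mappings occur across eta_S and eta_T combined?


The unit eta_X: X -> U(F(X)) of the Free-Forgetful adjunction
maps each element of X to a generator of F(X). For X = S + T (disjoint
union in Set), |S + T| = |S| + |T|.
Total mappings = 7 + 10 = 17.

17


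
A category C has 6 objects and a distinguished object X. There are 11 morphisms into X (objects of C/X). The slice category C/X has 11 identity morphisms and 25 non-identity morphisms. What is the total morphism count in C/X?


In the slice category C/X, objects are morphisms to X.
Identity morphisms: 11 (one per object of C/X).
Non-identity morphisms: 25.
Total = 11 + 25 = 36

36


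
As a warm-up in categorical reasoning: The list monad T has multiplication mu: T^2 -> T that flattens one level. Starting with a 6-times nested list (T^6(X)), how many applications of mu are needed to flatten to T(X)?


Each application of mu: T^2 -> T removes one layer of nesting.
Starting at depth 6 (i.e., T^6(X)), we need to reach T(X).
Number of mu applications = 6 - 1 = 5

5


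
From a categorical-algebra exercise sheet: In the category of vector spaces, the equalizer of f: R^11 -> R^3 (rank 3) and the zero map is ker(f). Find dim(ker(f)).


The equalizer of f and the zero map is ker(f).
By the rank-nullity theorem: dim(ker(f)) = dim(domain) - rank(f).
dim(ker(f)) = 11 - 3 = 8

8


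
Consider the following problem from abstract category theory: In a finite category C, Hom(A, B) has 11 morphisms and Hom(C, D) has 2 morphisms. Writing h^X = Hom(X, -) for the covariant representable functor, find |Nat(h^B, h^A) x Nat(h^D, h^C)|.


By the Yoneda lemma, Nat(h^B, h^A) is isomorphic to Hom(A, B),
so |Nat(h^B, h^A)| = |Hom(A, B)| and |Nat(h^D, h^C)| = |Hom(C, D)|.
|Hom(A, B)| = 11, |Hom(C, D)| = 2.
|Nat(h^B, h^A) x Nat(h^D, h^C)| = 11 * 2 = 22

22


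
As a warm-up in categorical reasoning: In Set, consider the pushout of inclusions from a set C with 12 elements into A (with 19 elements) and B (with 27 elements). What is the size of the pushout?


The pushout A +_C B identifies the images of C in A and B.
|A +_C B| = |A| + |B| - |C| (for injections).
= 19 + 27 - 12 = 34

34


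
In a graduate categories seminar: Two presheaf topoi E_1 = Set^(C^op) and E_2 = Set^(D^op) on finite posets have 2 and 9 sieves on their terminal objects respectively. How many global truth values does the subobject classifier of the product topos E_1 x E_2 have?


In a product of presheaf topoi E_1 x E_2, the subobject classifier
is Omega = Omega_1 x Omega_2 (componentwise), so
|Omega(top)| = |Omega_1(top_1)| * |Omega_2(top_2)|.
= 2 * 9 = 18.

18


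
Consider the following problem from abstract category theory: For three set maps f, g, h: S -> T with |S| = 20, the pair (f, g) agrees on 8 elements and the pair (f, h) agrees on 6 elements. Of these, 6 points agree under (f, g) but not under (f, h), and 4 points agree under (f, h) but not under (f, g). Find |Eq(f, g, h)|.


Eq(f, g, h) is the triple-agreement set: points in S where all three
maps take the same value. Using inclusion-exclusion on the pairwise data:
Pair (f, g) agrees on 8 points; pair (f, h) on 6 points.
Points agreeing under (f, g) but not (f, h) = 6; under (f, h) but not (f, g) = 4.
Triple-agreement = agreement-in-(f, g) minus points that agree under (f, g) but not (f, h):
|Eq(f, g, h)| = 8 - 6 = 2
(cross-check via (f, h): 6 - 4 = 2.)

2


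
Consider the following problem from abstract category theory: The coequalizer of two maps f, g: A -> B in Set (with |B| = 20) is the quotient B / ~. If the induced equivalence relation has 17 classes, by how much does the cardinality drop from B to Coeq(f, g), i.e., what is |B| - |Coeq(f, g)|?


The coequalizer Coeq(f, g) = B / ~ has one element per equivalence class.
|B| = 20, |Coeq(f, g)| = 17.
|B| - |Coeq(f, g)| = 20 - 17 = 3.

3


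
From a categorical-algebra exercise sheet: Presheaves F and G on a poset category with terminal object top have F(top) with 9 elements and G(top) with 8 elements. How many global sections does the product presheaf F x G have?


Global sections of a presheaf on a poset with terminal top satisfy
Gamma(H) ~ H(top). Presheaves admit pointwise products, so
(F x G)(top) = F(top) x G(top) (Cartesian product).
|Gamma(F x G)| = |F(top)| * |G(top)| = 9 * 8 = 72.

72


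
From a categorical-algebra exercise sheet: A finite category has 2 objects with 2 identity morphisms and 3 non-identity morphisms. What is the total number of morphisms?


Each object has an identity morphism, giving 2 identities.
Adding the 3 non-identity morphisms:
Total = 2 + 3 = 5

5


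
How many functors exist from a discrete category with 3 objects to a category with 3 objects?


A functor from a discrete category C to D is determined by
where each object maps. Each of the 3 objects of C can map
to any of the 3 objects of D independently.
Number of functors = 3^3 = 27

27


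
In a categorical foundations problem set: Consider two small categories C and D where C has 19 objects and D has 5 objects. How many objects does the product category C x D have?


The product category C x D has objects that are pairs (c, d).
Number of pairs = |Ob(C)| * |Ob(D)| = 19 * 5 = 95

95


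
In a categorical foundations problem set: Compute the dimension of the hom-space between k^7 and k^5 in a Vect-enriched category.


In Vect-enriched categories, Hom(k^n, k^m) is the space of m x n matrices.
dim(Hom(k^7, k^5)) = 5 * 7 = 35

35


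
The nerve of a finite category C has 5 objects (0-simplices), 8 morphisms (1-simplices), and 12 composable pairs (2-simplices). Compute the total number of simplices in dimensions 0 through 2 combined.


The 2-skeleton of the nerve N(C) consists of simplices in dimensions 0, 1, 2:
  |N(C)_0| = 5 (objects)
  |N(C)_1| = 8 (morphisms)
  |N(C)_2| = 12 (composable pairs)
Total = 5 + 8 + 12 = 25

25


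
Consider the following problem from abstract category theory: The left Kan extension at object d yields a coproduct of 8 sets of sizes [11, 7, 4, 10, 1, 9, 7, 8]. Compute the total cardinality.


Pointwise, the left Kan extension (Lan_F H)(d) is the colimit, indexed
by the comma category (F downarrow d), of H composed with the
projection (F downarrow d) -> C. Here that colimit is given
as a coproduct (disjoint union) of sets, so its cardinality is the
sum of the sizes of the summands.
Coproduct of sets with sizes: 11 + 7 + 4 + 10 + 1 + 9 + 7 + 8
= 57

57


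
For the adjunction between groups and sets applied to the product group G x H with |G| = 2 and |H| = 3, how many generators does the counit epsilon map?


The counit epsilon_K: F(U(K)) -> K of the Free-Forgetful adjunction
maps |K| generators of F(U(K)) into K. For K = G x H (the product group),
|G x H| = |G| * |H|.
Total generators mapped = 2 * 3 = 6.

6


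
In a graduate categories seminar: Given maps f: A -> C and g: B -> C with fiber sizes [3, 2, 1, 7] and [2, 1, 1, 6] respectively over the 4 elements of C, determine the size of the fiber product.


The pullback A x_C B consists of pairs (a, b) with f(a) = g(b).
For each element c in C, the fiber product has |f^-1(c)| * |g^-1(c)| elements.
Summing over C: 3 * 2 + 2 * 1 + 1 * 1 + 7 * 6
= 6 + 2 + 1 + 42 = 51

51


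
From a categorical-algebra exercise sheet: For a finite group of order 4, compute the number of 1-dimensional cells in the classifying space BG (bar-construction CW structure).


In the bar-construction CW model of BG, the n-cells are indexed by
n-tuples [g_1|...|g_n] of non-identity elements of G (degenerate
simplices with some g_i = e do not contribute cells), so there are
(|G| - 1)^n n-cells.
For dim = 1 with |G| = 4:
cells = (4 - 1)^1 = 3^1 = 3

3


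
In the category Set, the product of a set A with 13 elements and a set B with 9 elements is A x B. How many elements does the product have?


In Set, the product A x B is the Cartesian product.
By the universal property, |A x B| = |A| * |B|.
|A x B| = 13 * 9 = 117

117


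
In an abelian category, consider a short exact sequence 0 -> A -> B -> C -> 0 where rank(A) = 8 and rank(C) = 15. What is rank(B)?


For a short exact sequence 0 -> A -> B -> C -> 0,
rank is additive: rank(B) = rank(A) + rank(C).
rank(B) = 8 + 15 = 23

23


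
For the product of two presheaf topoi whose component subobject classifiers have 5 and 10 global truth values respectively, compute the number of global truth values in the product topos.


In a product of presheaf topoi E_1 x E_2, the subobject classifier
is Omega = Omega_1 x Omega_2 (componentwise), so
|Omega(top)| = |Omega_1(top_1)| * |Omega_2(top_2)|.
= 5 * 10 = 50.

50


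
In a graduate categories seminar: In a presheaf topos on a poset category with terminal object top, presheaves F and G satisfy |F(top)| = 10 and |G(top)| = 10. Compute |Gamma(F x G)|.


Global sections of a presheaf on a poset with terminal top satisfy
Gamma(H) ~ H(top). Presheaves admit pointwise products, so
(F x G)(top) = F(top) x G(top) (Cartesian product).
|Gamma(F x G)| = |F(top)| * |G(top)| = 10 * 10 = 100.

100


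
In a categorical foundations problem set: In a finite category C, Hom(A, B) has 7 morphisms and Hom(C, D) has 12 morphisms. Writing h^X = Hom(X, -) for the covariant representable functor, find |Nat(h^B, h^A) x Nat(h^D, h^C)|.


By the Yoneda lemma, Nat(h^B, h^A) is isomorphic to Hom(A, B),
so |Nat(h^B, h^A)| = |Hom(A, B)| and |Nat(h^D, h^C)| = |Hom(C, D)|.
|Hom(A, B)| = 7, |Hom(C, D)| = 12.
|Nat(h^B, h^A) x Nat(h^D, h^C)| = 7 * 12 = 84

84


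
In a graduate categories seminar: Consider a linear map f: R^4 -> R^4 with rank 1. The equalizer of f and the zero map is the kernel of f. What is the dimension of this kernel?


The equalizer of f and the zero map is ker(f).
By the rank-nullity theorem: dim(ker(f)) = dim(domain) - rank(f).
dim(ker(f)) = 4 - 1 = 3

3


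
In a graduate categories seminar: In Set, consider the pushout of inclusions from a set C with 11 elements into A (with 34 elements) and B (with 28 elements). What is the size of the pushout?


The pushout A +_C B identifies the images of C in A and B.
|A +_C B| = |A| + |B| - |C| (for injections).
= 34 + 28 - 11 = 51

51


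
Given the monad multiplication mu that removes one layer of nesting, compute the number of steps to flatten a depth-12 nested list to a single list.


Each application of mu: T^2 -> T removes one layer of nesting.
Starting at depth 12 (i.e., T^12(X)), we need to reach T(X).
Number of mu applications = 12 - 1 = 11

11


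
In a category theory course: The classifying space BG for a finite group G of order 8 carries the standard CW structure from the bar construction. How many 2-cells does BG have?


In the bar-construction CW model of BG, the n-cells are indexed by
n-tuples [g_1|...|g_n] of non-identity elements of G (degenerate
simplices with some g_i = e do not contribute cells), so there are
(|G| - 1)^n n-cells.
For dim = 2 with |G| = 8:
cells = (8 - 1)^2 = 7^2 = 49

49


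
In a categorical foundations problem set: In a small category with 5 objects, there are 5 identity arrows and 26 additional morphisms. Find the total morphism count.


Each object has an identity morphism, giving 5 identities.
Adding the 26 non-identity morphisms:
Total = 5 + 26 = 31

31


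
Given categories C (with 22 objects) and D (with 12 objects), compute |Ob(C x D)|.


The product category C x D has objects that are pairs (c, d).
Number of pairs = |Ob(C)| * |Ob(D)| = 22 * 12 = 264

264


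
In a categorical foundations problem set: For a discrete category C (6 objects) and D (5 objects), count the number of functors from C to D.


A functor from a discrete category C to D is determined by
where each object maps. Each of the 6 objects of C can map
to any of the 5 objects of D independently.
Number of functors = 5^6 = 15625

15625


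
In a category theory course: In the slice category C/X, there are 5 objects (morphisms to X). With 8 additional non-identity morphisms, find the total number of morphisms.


In the slice category C/X, objects are morphisms to X.
Identity morphisms: 5 (one per object of C/X).
Non-identity morphisms: 8.
Total = 5 + 8 = 13

13


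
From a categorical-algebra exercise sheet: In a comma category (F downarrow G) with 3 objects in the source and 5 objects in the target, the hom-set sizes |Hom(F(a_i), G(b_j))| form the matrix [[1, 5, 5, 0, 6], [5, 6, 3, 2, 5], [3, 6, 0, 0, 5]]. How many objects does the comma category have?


Objects of (F downarrow G) are triples (a, b, h: F(a)->G(b)).
The count equals the sum of all entries in the hom-matrix.
sum(row 0) = 17
sum(row 1) = 21
sum(row 2) = 14
Grand total = 52

52


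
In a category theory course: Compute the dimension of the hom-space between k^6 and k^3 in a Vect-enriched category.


In Vect-enriched categories, Hom(k^n, k^m) is the space of m x n matrices.
dim(Hom(k^6, k^3)) = 3 * 6 = 18

18


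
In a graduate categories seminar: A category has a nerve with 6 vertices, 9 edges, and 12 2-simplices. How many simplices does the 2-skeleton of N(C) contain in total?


The 2-skeleton of the nerve N(C) consists of simplices in dimensions 0, 1, 2:
  |N(C)_0| = 6 (objects)
  |N(C)_1| = 9 (morphisms)
  |N(C)_2| = 12 (composable pairs)
Total = 6 + 9 + 12 = 27

27
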